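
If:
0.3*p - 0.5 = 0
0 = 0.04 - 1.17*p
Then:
No Solution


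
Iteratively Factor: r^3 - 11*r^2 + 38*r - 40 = (r - 4)*(r^2 - 7*r + 10) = (r - 5)*(r - 4)*(r - 2)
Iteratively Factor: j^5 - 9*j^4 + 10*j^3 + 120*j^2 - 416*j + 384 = (j + 4)*(j^4 - 13*j^3 + 62*j^2 - 128*j + 96) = (j - 2)*(j + 4)*(j^3 - 11*j^2 + 40*j - 48) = (j - 4)*(j - 2)*(j + 4)*(j^2 - 7*j + 12) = (j - 4)^2*(j - 2)*(j + 4)*(j - 3)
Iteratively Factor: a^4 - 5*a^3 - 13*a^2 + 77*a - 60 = (a - 1)*(a^3 - 4*a^2 - 17*a + 60) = (a - 1)*(a + 4)*(a^2 - 8*a + 15) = (a - 3)*(a - 1)*(a + 4)*(a - 5)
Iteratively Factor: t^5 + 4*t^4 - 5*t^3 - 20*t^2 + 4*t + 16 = (t + 2)*(t^4 + 2*t^3 - 9*t^2 - 2*t + 8) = (t - 1)*(t + 2)*(t^3 + 3*t^2 - 6*t - 8) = (t - 1)*(t + 2)*(t + 4)*(t^2 - t - 2) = (t - 1)*(t + 1)*(t + 2)*(t + 4)*(t - 2)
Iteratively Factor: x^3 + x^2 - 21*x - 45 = (x + 3)*(x^2 - 2*x - 15) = (x - 5)*(x + 3)*(x + 3)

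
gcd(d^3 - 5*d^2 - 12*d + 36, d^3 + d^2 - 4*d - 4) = d - 2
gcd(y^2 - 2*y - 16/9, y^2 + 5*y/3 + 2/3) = y + 2/3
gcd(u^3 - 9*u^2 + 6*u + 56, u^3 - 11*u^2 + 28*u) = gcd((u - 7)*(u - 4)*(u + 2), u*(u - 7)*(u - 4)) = u^2 - 11*u + 28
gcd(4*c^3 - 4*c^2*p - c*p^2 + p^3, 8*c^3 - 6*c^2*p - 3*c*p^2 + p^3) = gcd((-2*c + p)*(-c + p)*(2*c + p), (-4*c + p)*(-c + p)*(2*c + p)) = -2*c^2 + c*p + p^2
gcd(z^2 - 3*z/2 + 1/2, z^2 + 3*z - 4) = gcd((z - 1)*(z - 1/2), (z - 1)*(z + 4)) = z - 1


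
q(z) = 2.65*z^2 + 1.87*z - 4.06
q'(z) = 5.3*z + 1.87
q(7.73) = 168.74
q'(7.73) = 42.84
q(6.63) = 124.82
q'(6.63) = 37.01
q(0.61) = -1.93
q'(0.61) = 5.10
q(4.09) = 47.92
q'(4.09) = 23.55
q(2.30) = 14.26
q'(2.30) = 14.06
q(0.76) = -1.11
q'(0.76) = 5.90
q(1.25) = 2.42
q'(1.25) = 8.50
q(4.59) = 60.35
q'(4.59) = 26.20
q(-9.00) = 193.76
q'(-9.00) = -45.83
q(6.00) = 102.56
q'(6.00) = 33.67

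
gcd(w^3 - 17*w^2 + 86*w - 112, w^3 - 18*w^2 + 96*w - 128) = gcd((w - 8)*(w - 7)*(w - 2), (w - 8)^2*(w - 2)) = w^2 - 10*w + 16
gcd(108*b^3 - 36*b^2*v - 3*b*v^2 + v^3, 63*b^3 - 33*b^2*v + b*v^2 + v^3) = -3*b + v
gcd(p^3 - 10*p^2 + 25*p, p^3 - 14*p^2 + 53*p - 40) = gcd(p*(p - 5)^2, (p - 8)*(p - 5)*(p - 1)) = p - 5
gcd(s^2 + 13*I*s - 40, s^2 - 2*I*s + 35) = s + 5*I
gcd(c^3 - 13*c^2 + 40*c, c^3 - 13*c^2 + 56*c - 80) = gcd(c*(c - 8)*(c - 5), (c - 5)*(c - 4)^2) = c - 5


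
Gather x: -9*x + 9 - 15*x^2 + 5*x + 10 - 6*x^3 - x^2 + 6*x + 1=-6*x^3 - 16*x^2 + 2*x + 20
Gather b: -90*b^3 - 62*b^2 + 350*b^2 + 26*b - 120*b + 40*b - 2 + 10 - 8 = -90*b^3 + 288*b^2 - 54*b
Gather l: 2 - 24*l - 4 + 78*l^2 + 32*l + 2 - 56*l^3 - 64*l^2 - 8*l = -56*l^3 + 14*l^2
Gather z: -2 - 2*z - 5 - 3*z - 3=-5*z - 10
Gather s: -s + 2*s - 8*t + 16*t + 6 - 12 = s + 8*t - 6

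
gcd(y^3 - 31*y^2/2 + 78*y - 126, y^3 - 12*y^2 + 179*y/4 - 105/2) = y^2 - 19*y/2 + 21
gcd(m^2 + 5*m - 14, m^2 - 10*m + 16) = m - 2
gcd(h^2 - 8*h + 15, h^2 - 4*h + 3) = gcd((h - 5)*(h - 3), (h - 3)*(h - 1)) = h - 3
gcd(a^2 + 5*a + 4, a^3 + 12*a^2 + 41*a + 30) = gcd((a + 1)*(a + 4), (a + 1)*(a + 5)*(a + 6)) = a + 1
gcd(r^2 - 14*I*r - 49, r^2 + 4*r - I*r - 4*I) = 1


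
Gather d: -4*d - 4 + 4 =-4*d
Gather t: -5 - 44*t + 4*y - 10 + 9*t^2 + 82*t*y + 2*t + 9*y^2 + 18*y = 9*t^2 + t*(82*y - 42) + 9*y^2 + 22*y - 15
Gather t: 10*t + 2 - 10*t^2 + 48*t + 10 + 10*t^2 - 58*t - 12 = 0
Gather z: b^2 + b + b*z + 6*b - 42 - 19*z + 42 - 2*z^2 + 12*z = b^2 + 7*b - 2*z^2 + z*(b - 7)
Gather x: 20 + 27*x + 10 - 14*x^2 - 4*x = -14*x^2 + 23*x + 30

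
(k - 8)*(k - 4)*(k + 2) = k^3 - 10*k^2 + 8*k + 64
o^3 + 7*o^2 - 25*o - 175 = (o - 5)*(o + 5)*(o + 7)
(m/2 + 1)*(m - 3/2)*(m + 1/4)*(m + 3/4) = m^4/2 + 3*m^3/4 - 37*m^2/32 - 93*m/64 - 9/32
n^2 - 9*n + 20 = (n - 5)*(n - 4)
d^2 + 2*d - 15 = (d - 3)*(d + 5)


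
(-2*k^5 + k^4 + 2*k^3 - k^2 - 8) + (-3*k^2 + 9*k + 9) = -2*k^5 + k^4 + 2*k^3 - 4*k^2 + 9*k + 1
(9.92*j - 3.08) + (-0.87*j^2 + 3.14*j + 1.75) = -0.87*j^2 + 13.06*j - 1.33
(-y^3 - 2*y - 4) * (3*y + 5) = -3*y^4 - 5*y^3 - 6*y^2 - 22*y - 20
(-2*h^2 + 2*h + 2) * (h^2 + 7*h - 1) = -2*h^4 - 12*h^3 + 18*h^2 + 12*h - 2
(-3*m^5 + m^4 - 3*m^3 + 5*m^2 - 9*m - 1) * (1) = -3*m^5 + m^4 - 3*m^3 + 5*m^2 - 9*m - 1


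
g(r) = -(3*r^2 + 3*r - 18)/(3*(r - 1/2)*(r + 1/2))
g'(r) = -(6*r + 3)/(3*(r - 1/2)*(r + 1/2)) + (3*r^2 + 3*r - 18)/(3*(r - 1/2)*(r + 1/2)^2) + (3*r^2 + 3*r - 18)/(3*(r - 1/2)^2*(r + 1/2)) = 4*(4*r^2 - 46*r + 1)/(16*r^4 - 8*r^2 + 1)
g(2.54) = -0.48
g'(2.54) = -0.59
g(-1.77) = 1.61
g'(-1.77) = 2.86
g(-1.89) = 1.30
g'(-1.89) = 2.32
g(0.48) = -269.88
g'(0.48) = -13118.49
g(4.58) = -0.94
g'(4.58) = -0.07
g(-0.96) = 8.99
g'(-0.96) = 27.07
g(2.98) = -0.68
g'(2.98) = -0.34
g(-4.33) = -0.46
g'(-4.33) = 0.20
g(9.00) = -1.04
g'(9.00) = 0.00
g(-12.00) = -0.88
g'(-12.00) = 0.01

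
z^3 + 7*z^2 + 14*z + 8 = (z + 1)*(z + 2)*(z + 4)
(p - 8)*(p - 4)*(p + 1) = p^3 - 11*p^2 + 20*p + 32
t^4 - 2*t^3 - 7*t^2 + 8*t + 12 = (t - 3)*(t - 2)*(t + 1)*(t + 2)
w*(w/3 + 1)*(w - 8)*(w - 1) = w^4/3 - 2*w^3 - 19*w^2/3 + 8*w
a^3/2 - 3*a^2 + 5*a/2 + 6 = (a/2 + 1/2)*(a - 4)*(a - 3)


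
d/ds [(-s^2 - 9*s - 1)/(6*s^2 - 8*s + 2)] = (31*s^2 + 4*s - 13)/(2*(9*s^4 - 24*s^3 + 22*s^2 - 8*s + 1))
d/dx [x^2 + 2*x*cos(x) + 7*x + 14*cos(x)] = -2*x*sin(x) + 2*x - 14*sin(x) + 2*cos(x) + 7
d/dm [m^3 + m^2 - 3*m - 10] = 3*m^2 + 2*m - 3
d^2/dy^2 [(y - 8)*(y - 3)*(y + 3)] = 6*y - 16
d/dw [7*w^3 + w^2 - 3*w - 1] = 21*w^2 + 2*w - 3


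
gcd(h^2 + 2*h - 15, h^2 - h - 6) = h - 3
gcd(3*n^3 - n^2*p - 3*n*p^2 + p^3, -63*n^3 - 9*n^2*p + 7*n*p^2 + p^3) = -3*n + p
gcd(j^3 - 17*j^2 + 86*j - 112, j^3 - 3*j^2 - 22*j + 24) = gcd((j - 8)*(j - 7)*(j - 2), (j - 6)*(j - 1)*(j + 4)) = 1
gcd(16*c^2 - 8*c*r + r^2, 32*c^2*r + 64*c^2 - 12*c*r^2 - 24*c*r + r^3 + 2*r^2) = -4*c + r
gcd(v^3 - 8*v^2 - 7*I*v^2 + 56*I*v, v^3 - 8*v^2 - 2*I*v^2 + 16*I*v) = v^2 - 8*v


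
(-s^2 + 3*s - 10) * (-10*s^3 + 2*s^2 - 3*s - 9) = 10*s^5 - 32*s^4 + 109*s^3 - 20*s^2 + 3*s + 90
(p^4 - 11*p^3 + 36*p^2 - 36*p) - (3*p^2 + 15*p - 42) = p^4 - 11*p^3 + 33*p^2 - 51*p + 42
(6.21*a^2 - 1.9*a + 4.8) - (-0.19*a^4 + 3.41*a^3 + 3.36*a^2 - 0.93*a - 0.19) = 0.19*a^4 - 3.41*a^3 + 2.85*a^2 - 0.97*a + 4.99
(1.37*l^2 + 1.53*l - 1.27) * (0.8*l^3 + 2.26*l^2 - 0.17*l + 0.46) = 1.096*l^5 + 4.3202*l^4 + 2.2089*l^3 - 2.5001*l^2 + 0.9197*l - 0.5842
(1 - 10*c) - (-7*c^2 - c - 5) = 7*c^2 - 9*c + 6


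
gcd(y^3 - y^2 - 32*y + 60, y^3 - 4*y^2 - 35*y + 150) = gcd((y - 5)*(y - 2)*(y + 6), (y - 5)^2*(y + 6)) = y^2 + y - 30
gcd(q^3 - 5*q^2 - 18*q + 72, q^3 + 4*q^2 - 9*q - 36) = q^2 + q - 12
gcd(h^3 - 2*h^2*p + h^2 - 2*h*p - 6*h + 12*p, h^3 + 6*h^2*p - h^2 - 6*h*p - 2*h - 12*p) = h - 2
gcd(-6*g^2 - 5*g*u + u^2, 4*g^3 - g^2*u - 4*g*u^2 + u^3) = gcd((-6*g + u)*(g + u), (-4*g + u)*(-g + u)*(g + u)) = g + u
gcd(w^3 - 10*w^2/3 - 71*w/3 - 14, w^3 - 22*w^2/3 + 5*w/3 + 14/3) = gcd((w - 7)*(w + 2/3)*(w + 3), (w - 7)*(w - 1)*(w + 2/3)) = w^2 - 19*w/3 - 14/3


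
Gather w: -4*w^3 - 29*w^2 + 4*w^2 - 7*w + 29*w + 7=-4*w^3 - 25*w^2 + 22*w + 7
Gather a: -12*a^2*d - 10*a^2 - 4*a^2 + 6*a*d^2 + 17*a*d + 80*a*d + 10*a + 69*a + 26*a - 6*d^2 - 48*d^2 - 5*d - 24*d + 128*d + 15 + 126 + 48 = a^2*(-12*d - 14) + a*(6*d^2 + 97*d + 105) - 54*d^2 + 99*d + 189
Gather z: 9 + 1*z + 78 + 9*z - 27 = 10*z + 60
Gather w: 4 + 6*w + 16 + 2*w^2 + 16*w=2*w^2 + 22*w + 20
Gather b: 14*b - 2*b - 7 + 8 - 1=12*b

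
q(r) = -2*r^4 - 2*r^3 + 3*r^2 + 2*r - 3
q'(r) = -8*r^3 - 6*r^2 + 6*r + 2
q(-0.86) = -2.32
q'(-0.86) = -2.51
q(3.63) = -399.13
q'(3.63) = -437.94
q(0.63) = -1.36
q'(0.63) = 1.40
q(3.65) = -407.96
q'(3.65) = -445.05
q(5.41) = -1934.30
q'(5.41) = -1407.87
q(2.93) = -169.09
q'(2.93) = -233.16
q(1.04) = -2.26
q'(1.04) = -7.25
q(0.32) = -2.14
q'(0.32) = 3.04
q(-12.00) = -37611.00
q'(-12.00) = 12890.00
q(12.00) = -44475.00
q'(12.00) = -14614.00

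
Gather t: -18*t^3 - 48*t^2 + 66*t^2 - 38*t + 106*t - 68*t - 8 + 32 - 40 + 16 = -18*t^3 + 18*t^2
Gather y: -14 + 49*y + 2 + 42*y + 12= 91*y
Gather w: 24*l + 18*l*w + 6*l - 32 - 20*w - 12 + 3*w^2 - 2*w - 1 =30*l + 3*w^2 + w*(18*l - 22) - 45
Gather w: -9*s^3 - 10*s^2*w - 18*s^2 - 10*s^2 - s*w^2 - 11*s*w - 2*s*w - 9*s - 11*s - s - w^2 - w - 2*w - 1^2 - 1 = -9*s^3 - 28*s^2 - 21*s + w^2*(-s - 1) + w*(-10*s^2 - 13*s - 3) - 2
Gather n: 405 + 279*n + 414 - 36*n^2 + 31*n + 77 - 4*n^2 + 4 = -40*n^2 + 310*n + 900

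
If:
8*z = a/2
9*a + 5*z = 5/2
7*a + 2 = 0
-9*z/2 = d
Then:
No Solution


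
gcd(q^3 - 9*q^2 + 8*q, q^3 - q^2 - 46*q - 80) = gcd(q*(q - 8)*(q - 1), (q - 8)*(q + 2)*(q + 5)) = q - 8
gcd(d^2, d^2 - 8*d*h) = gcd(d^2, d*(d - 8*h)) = d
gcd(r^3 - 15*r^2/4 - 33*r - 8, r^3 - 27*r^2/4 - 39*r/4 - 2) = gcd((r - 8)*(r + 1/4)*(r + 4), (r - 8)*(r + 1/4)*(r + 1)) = r^2 - 31*r/4 - 2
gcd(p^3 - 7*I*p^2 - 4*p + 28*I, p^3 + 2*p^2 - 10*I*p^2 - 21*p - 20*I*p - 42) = p^2 + p*(2 - 7*I) - 14*I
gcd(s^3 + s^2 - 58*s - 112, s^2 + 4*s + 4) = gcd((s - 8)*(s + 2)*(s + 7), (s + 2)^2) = s + 2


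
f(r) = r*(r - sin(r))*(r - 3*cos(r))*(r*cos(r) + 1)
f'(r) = r*(1 - cos(r))*(r - 3*cos(r))*(r*cos(r) + 1) + r*(r - sin(r))*(r - 3*cos(r))*(-r*sin(r) + cos(r)) + r*(r - sin(r))*(r*cos(r) + 1)*(3*sin(r) + 1) + (r - sin(r))*(r - 3*cos(r))*(r*cos(r) + 1) = -r*(r - sin(r))*(r - 3*cos(r))*(r*sin(r) - cos(r)) + r*(r - sin(r))*(r*cos(r) + 1)*(3*sin(r) + 1) - r*(r - 3*cos(r))*(r*cos(r) + 1)*(cos(r) - 1) + (r - sin(r))*(r - 3*cos(r))*(r*cos(r) + 1)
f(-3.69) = -72.85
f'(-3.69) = 198.32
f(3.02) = -104.89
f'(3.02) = -202.04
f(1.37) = 0.53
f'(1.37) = 3.67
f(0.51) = -0.03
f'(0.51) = -0.24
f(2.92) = -85.22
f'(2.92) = -190.27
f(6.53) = 1089.71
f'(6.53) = 600.67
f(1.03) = -0.14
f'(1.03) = 0.48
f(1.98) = 1.42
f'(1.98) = -10.53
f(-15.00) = -33939.95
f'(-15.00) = 32676.42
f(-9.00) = -4456.12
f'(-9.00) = 3556.51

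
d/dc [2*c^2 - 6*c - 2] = 4*c - 6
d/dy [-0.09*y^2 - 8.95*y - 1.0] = -0.18*y - 8.95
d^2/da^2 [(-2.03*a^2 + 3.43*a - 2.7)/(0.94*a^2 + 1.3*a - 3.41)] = (-1.77635683940025e-15*a^4 + 11.022816*a^3 - 53.356092*a^2 + 46.170732*a - 43.234866)/(0.830584*a^6 + 3.44604*a^5 - 4.273428*a^4 - 22.80512*a^3 + 15.502542*a^2 + 45.34959*a - 39.651821)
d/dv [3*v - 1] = 3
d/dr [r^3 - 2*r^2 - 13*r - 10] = 3*r^2 - 4*r - 13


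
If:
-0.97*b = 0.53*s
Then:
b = -0.54639175257732*s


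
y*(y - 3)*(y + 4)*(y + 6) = y^4 + 7*y^3 - 6*y^2 - 72*y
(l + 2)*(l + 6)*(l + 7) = l^3 + 15*l^2 + 68*l + 84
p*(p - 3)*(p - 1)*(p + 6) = p^4 + 2*p^3 - 21*p^2 + 18*p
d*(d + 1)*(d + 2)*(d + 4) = d^4 + 7*d^3 + 14*d^2 + 8*d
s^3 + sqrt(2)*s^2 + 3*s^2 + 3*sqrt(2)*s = s*(s + 3)*(s + sqrt(2))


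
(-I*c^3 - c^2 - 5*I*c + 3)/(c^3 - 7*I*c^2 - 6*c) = (I*c^3 + c^2 + 5*I*c - 3)/(c*(-c^2 + 7*I*c + 6))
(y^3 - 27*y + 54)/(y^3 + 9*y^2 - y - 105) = (y^2 + 3*y - 18)/(y^2 + 12*y + 35)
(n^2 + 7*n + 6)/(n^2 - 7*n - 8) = (n + 6)/(n - 8)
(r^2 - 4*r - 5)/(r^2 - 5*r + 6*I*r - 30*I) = (r + 1)/(r + 6*I)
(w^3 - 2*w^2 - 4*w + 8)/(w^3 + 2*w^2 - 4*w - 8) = (w - 2)/(w + 2)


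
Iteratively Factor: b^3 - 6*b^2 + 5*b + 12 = (b - 3)*(b^2 - 3*b - 4) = (b - 3)*(b + 1)*(b - 4)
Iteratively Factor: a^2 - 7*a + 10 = (a - 2)*(a - 5)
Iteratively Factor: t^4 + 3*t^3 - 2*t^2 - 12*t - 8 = (t + 2)*(t^3 + t^2 - 4*t - 4) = (t + 2)^2*(t^2 - t - 2) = (t - 2)*(t + 2)^2*(t + 1)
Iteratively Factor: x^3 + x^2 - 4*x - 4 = (x + 2)*(x^2 - x - 2) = (x - 2)*(x + 2)*(x + 1)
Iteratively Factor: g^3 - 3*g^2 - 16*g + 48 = (g - 4)*(g^2 + g - 12) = (g - 4)*(g - 3)*(g + 4)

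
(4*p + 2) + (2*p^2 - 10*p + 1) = 2*p^2 - 6*p + 3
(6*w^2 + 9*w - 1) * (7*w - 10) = 42*w^3 + 3*w^2 - 97*w + 10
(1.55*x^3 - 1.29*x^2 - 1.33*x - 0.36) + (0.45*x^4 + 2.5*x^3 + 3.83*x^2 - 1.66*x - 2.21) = 0.45*x^4 + 4.05*x^3 + 2.54*x^2 - 2.99*x - 2.57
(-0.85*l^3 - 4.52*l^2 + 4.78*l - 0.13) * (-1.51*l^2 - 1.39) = 1.2835*l^5 + 6.8252*l^4 - 6.0363*l^3 + 6.4791*l^2 - 6.6442*l + 0.1807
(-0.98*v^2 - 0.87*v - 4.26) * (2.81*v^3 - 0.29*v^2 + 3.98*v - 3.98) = -2.7538*v^5 - 2.1605*v^4 - 15.6187*v^3 + 1.6732*v^2 - 13.4922*v + 16.9548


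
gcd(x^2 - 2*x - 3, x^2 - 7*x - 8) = x + 1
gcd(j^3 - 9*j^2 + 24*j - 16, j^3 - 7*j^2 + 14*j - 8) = j^2 - 5*j + 4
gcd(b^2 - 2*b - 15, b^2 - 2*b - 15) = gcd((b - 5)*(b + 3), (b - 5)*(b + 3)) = b^2 - 2*b - 15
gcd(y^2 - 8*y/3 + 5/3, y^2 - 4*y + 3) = y - 1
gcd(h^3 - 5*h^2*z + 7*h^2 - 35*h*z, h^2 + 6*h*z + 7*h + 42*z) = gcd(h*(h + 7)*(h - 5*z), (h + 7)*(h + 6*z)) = h + 7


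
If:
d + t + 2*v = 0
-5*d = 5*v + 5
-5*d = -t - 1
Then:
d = 3/4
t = 11/4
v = -7/4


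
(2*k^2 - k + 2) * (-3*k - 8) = -6*k^3 - 13*k^2 + 2*k - 16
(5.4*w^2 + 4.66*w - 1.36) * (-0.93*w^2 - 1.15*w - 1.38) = -5.022*w^4 - 10.5438*w^3 - 11.5462*w^2 - 4.8668*w + 1.8768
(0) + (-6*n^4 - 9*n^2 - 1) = -6*n^4 - 9*n^2 - 1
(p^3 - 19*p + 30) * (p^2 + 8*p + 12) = p^5 + 8*p^4 - 7*p^3 - 122*p^2 + 12*p + 360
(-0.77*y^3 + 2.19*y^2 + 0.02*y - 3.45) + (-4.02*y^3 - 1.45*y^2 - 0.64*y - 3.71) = -4.79*y^3 + 0.74*y^2 - 0.62*y - 7.16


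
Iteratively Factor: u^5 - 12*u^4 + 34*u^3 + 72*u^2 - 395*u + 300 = (u - 4)*(u^4 - 8*u^3 + 2*u^2 + 80*u - 75) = (u - 4)*(u - 1)*(u^3 - 7*u^2 - 5*u + 75) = (u - 5)*(u - 4)*(u - 1)*(u^2 - 2*u - 15) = (u - 5)*(u - 4)*(u - 1)*(u + 3)*(u - 5)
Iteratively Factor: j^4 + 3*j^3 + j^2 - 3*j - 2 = (j + 2)*(j^3 + j^2 - j - 1) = (j + 1)*(j + 2)*(j^2 - 1) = (j + 1)^2*(j + 2)*(j - 1)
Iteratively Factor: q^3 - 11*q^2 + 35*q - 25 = (q - 5)*(q^2 - 6*q + 5) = (q - 5)^2*(q - 1)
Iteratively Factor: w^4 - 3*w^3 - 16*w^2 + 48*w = (w - 4)*(w^3 + w^2 - 12*w) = w*(w - 4)*(w^2 + w - 12) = w*(w - 4)*(w - 3)*(w + 4)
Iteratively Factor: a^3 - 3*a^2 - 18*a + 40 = (a - 2)*(a^2 - a - 20) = (a - 5)*(a - 2)*(a + 4)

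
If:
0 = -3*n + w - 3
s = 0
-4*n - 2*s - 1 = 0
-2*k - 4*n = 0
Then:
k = 1/2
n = -1/4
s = 0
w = 9/4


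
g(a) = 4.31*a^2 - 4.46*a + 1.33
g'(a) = 8.62*a - 4.46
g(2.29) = 13.72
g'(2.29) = 15.28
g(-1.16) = 12.30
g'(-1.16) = -14.46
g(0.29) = 0.40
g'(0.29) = -1.96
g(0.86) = 0.68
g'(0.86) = 2.95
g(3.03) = 27.39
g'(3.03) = 21.66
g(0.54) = 0.18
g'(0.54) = 0.19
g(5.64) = 113.27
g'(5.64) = 44.16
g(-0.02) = 1.42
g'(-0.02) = -4.63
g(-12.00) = 675.49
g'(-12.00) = -107.90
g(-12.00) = 675.49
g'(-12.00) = -107.90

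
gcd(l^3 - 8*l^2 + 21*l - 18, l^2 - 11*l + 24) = l - 3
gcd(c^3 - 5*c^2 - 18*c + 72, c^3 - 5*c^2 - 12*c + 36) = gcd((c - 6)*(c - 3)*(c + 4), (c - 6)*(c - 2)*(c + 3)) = c - 6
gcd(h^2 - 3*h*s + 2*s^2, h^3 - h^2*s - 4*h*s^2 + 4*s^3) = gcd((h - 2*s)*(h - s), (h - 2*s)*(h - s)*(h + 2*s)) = h^2 - 3*h*s + 2*s^2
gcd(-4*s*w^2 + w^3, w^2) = w^2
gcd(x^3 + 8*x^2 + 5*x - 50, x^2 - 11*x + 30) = 1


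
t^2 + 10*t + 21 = (t + 3)*(t + 7)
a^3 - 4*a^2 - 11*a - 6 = (a - 6)*(a + 1)^2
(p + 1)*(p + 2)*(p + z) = p^3 + p^2*z + 3*p^2 + 3*p*z + 2*p + 2*z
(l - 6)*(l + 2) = l^2 - 4*l - 12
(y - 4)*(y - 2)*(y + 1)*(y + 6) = y^4 + y^3 - 28*y^2 + 20*y + 48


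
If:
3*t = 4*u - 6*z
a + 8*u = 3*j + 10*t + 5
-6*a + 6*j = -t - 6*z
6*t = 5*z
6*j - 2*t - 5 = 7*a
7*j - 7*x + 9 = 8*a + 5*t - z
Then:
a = -1235/349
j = -3500/1047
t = -50/349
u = -255/698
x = 15133/7329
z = -60/349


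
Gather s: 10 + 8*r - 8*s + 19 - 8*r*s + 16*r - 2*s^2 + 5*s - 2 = 24*r - 2*s^2 + s*(-8*r - 3) + 27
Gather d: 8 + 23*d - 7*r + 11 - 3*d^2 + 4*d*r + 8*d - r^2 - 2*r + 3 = -3*d^2 + d*(4*r + 31) - r^2 - 9*r + 22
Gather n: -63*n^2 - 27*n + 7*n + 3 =-63*n^2 - 20*n + 3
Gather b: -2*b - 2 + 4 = 2 - 2*b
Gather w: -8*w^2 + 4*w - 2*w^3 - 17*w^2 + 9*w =-2*w^3 - 25*w^2 + 13*w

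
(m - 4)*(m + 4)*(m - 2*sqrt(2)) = m^3 - 2*sqrt(2)*m^2 - 16*m + 32*sqrt(2)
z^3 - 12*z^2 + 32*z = z*(z - 8)*(z - 4)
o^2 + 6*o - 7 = (o - 1)*(o + 7)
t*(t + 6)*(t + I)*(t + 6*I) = t^4 + 6*t^3 + 7*I*t^3 - 6*t^2 + 42*I*t^2 - 36*t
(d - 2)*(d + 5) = d^2 + 3*d - 10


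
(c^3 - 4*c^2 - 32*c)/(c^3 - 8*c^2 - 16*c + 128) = c/(c - 4)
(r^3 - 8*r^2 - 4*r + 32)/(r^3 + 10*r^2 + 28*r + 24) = (r^2 - 10*r + 16)/(r^2 + 8*r + 12)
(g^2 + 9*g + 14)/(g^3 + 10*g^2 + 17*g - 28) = (g + 2)/(g^2 + 3*g - 4)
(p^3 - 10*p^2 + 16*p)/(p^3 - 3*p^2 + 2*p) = (p - 8)/(p - 1)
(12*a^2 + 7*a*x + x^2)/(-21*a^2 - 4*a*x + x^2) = (4*a + x)/(-7*a + x)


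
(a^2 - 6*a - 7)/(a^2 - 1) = (a - 7)/(a - 1)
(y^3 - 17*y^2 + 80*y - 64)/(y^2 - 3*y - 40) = (y^2 - 9*y + 8)/(y + 5)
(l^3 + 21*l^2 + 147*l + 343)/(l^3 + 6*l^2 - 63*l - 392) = (l + 7)/(l - 8)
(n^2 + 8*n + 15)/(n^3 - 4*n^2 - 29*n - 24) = (n + 5)/(n^2 - 7*n - 8)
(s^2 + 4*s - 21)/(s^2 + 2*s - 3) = (s^2 + 4*s - 21)/(s^2 + 2*s - 3)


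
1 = 1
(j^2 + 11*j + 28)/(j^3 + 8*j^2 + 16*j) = (j + 7)/(j*(j + 4))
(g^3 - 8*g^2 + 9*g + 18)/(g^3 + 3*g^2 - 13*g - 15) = (g - 6)/(g + 5)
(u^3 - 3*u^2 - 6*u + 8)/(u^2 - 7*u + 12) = (u^2 + u - 2)/(u - 3)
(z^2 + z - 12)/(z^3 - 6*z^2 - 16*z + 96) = (z - 3)/(z^2 - 10*z + 24)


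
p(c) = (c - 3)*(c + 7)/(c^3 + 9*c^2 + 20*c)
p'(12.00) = 0.00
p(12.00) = 0.05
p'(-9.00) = 0.00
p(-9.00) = -0.13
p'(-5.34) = 24.79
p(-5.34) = 5.69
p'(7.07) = 0.00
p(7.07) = 0.06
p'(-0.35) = 8.33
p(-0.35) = 3.75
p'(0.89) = 1.20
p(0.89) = -0.65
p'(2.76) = 0.08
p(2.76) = -0.02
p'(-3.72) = -64.94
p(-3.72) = 16.53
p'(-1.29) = 0.15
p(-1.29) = 1.89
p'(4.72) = 0.01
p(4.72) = 0.05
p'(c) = (c - 3)*(c + 7)*(-3*c^2 - 18*c - 20)/(c^3 + 9*c^2 + 20*c)^2 + (c - 3)/(c^3 + 9*c^2 + 20*c) + (c + 7)/(c^3 + 9*c^2 + 20*c)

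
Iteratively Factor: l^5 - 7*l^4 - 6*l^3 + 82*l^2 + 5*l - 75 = (l - 5)*(l^4 - 2*l^3 - 16*l^2 + 2*l + 15) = (l - 5)*(l + 1)*(l^3 - 3*l^2 - 13*l + 15) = (l - 5)^2*(l + 1)*(l^2 + 2*l - 3) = (l - 5)^2*(l + 1)*(l + 3)*(l - 1)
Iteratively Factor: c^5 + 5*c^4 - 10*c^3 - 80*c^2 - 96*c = (c - 4)*(c^4 + 9*c^3 + 26*c^2 + 24*c) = (c - 4)*(c + 4)*(c^3 + 5*c^2 + 6*c) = (c - 4)*(c + 2)*(c + 4)*(c^2 + 3*c) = c*(c - 4)*(c + 2)*(c + 4)*(c + 3)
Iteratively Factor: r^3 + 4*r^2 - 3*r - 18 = (r + 3)*(r^2 + r - 6) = (r - 2)*(r + 3)*(r + 3)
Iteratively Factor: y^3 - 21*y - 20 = (y - 5)*(y^2 + 5*y + 4) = (y - 5)*(y + 1)*(y + 4)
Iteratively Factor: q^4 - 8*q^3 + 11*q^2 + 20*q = (q - 5)*(q^3 - 3*q^2 - 4*q) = (q - 5)*(q + 1)*(q^2 - 4*q) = q*(q - 5)*(q + 1)*(q - 4)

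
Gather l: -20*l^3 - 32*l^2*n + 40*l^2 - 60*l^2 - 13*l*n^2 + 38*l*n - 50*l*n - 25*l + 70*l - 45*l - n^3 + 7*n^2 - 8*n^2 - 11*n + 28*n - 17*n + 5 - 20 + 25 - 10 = -20*l^3 + l^2*(-32*n - 20) + l*(-13*n^2 - 12*n) - n^3 - n^2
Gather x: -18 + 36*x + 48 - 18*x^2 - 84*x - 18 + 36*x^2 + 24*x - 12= 18*x^2 - 24*x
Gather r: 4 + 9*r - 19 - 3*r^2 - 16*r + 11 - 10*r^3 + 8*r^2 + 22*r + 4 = -10*r^3 + 5*r^2 + 15*r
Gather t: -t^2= -t^2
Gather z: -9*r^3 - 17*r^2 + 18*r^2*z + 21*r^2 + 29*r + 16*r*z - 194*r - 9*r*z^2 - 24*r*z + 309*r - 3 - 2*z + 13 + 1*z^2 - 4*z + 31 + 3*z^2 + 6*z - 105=-9*r^3 + 4*r^2 + 144*r + z^2*(4 - 9*r) + z*(18*r^2 - 8*r) - 64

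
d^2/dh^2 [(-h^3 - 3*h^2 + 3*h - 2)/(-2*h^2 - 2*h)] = (-5*h^3 + 6*h^2 + 6*h + 2)/(h^3*(h^3 + 3*h^2 + 3*h + 1))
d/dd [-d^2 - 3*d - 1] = -2*d - 3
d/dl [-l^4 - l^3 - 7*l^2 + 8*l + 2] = -4*l^3 - 3*l^2 - 14*l + 8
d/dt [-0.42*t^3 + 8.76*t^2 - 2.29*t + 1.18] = -1.26*t^2 + 17.52*t - 2.29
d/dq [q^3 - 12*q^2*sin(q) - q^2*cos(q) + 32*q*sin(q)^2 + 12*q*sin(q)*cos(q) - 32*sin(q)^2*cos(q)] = q^2*sin(q) - 12*q^2*cos(q) + 3*q^2 - 24*q*sin(q) + 32*q*sin(2*q) - 2*q*cos(q) + 12*q*cos(2*q) + 8*sin(q) + 6*sin(2*q) - 24*sin(3*q) - 16*cos(2*q) + 16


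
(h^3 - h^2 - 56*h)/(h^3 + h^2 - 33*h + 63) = h*(h - 8)/(h^2 - 6*h + 9)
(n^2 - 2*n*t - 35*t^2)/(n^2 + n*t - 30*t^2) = (n^2 - 2*n*t - 35*t^2)/(n^2 + n*t - 30*t^2)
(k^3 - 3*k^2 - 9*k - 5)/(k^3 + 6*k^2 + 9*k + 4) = (k - 5)/(k + 4)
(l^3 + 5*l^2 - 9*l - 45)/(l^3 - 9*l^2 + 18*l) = (l^2 + 8*l + 15)/(l*(l - 6))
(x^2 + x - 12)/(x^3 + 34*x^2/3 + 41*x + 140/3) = 3*(x - 3)/(3*x^2 + 22*x + 35)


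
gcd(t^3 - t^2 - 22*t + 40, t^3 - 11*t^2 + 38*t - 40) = t^2 - 6*t + 8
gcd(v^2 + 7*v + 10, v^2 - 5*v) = 1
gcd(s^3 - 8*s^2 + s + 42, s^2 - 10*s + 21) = s^2 - 10*s + 21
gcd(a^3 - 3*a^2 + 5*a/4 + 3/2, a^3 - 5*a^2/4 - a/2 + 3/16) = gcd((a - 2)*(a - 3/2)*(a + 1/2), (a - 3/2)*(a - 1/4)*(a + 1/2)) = a^2 - a - 3/4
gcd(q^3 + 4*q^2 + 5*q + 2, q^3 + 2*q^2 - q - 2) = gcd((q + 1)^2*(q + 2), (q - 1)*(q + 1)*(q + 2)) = q^2 + 3*q + 2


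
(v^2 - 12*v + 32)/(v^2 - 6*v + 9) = (v^2 - 12*v + 32)/(v^2 - 6*v + 9)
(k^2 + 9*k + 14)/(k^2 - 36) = (k^2 + 9*k + 14)/(k^2 - 36)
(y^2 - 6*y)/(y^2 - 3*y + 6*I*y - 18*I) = y*(y - 6)/(y^2 - 3*y + 6*I*y - 18*I)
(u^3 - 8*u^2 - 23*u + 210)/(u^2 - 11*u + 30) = (u^2 - 2*u - 35)/(u - 5)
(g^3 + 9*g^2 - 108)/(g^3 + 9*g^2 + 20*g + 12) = (g^2 + 3*g - 18)/(g^2 + 3*g + 2)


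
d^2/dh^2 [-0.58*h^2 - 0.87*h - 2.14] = -1.16000000000000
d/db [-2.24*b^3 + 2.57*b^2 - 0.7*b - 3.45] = -6.72*b^2 + 5.14*b - 0.7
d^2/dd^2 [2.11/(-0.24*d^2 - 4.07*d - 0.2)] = (0.243072*d^2 + 4.122096*d - 2.11*(0.48*d + 4.07)*(0.96*d + 8.14) + 0.20256)/(0.24*d^2 + 4.07*d + 0.2)^3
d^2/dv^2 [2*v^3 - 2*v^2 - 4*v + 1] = 12*v - 4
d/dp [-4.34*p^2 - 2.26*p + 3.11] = -8.68*p - 2.26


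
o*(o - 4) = o^2 - 4*o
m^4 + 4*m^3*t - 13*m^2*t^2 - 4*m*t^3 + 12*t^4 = (m - 2*t)*(m - t)*(m + t)*(m + 6*t)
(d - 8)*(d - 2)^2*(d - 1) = d^4 - 13*d^3 + 48*d^2 - 68*d + 32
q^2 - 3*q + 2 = (q - 2)*(q - 1)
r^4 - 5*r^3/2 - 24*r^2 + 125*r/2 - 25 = (r - 5)*(r - 2)*(r - 1/2)*(r + 5)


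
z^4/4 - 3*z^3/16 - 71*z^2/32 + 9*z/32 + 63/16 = (z/4 + 1/2)*(z - 3)*(z - 3/2)*(z + 7/4)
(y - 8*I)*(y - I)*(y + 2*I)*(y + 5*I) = y^4 - 2*I*y^3 + 45*y^2 + 34*I*y + 80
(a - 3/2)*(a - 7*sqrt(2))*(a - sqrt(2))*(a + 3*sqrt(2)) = a^4 - 5*sqrt(2)*a^3 - 3*a^3/2 - 34*a^2 + 15*sqrt(2)*a^2/2 + 51*a + 42*sqrt(2)*a - 63*sqrt(2)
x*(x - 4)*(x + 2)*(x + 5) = x^4 + 3*x^3 - 18*x^2 - 40*x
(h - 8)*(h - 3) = h^2 - 11*h + 24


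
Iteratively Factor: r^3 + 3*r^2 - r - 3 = (r - 1)*(r^2 + 4*r + 3) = (r - 1)*(r + 3)*(r + 1)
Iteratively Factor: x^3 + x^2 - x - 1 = (x + 1)*(x^2 - 1) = (x - 1)*(x + 1)*(x + 1)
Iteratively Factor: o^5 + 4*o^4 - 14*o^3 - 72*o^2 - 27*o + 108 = (o + 3)*(o^4 + o^3 - 17*o^2 - 21*o + 36) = (o - 4)*(o + 3)*(o^3 + 5*o^2 + 3*o - 9) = (o - 4)*(o + 3)^2*(o^2 + 2*o - 3) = (o - 4)*(o + 3)^3*(o - 1)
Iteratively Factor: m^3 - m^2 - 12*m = (m - 4)*(m^2 + 3*m) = (m - 4)*(m + 3)*(m)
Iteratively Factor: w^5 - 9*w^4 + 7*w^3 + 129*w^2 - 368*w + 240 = (w - 4)*(w^4 - 5*w^3 - 13*w^2 + 77*w - 60) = (w - 4)*(w - 1)*(w^3 - 4*w^2 - 17*w + 60) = (w - 5)*(w - 4)*(w - 1)*(w^2 + w - 12) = (w - 5)*(w - 4)*(w - 3)*(w - 1)*(w + 4)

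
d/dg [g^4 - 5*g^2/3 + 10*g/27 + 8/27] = 4*g^3 - 10*g/3 + 10/27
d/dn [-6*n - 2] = -6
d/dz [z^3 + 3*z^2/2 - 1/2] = 3*z*(z + 1)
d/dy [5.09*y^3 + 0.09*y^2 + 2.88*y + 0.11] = 15.27*y^2 + 0.18*y + 2.88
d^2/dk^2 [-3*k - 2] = 0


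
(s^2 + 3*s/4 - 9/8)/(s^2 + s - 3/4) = (4*s - 3)/(2*(2*s - 1))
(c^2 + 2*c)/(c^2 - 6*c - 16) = c/(c - 8)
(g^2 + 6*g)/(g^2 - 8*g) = (g + 6)/(g - 8)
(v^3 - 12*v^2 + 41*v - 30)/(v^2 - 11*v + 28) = (v^3 - 12*v^2 + 41*v - 30)/(v^2 - 11*v + 28)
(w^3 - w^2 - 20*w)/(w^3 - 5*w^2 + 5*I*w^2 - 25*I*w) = (w + 4)/(w + 5*I)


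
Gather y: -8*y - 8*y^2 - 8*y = -8*y^2 - 16*y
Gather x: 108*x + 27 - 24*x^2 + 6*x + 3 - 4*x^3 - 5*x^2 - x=-4*x^3 - 29*x^2 + 113*x + 30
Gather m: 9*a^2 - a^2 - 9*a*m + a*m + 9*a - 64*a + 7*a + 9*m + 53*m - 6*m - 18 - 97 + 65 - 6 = 8*a^2 - 48*a + m*(56 - 8*a) - 56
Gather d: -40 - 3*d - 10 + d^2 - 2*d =d^2 - 5*d - 50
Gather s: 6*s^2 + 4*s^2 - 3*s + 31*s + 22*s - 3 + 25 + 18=10*s^2 + 50*s + 40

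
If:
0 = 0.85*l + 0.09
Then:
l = -0.11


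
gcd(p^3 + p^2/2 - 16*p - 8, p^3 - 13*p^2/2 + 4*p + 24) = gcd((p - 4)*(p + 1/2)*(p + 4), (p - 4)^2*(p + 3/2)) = p - 4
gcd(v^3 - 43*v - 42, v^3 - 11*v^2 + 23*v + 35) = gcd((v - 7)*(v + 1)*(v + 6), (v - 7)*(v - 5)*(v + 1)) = v^2 - 6*v - 7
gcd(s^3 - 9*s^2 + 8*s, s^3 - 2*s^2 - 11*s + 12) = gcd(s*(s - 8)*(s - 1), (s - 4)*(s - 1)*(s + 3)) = s - 1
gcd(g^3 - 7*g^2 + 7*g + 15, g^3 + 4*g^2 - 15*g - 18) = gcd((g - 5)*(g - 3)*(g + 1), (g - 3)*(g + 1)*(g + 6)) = g^2 - 2*g - 3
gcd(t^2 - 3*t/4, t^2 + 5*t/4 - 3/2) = t - 3/4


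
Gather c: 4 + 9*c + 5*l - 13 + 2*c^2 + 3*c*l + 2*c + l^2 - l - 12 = 2*c^2 + c*(3*l + 11) + l^2 + 4*l - 21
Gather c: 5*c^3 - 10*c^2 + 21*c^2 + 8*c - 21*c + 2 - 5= 5*c^3 + 11*c^2 - 13*c - 3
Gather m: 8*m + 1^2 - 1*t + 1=8*m - t + 2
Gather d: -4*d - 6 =-4*d - 6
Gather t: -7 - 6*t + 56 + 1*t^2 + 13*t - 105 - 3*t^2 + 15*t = -2*t^2 + 22*t - 56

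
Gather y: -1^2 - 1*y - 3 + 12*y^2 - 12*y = 12*y^2 - 13*y - 4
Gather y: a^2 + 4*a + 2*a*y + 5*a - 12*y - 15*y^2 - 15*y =a^2 + 9*a - 15*y^2 + y*(2*a - 27)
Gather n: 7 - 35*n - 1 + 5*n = 6 - 30*n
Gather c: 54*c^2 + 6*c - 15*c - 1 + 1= 54*c^2 - 9*c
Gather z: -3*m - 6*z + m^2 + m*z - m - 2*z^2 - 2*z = m^2 - 4*m - 2*z^2 + z*(m - 8)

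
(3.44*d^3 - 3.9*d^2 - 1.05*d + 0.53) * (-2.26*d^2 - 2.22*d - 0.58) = -7.7744*d^5 + 1.1772*d^4 + 9.0358*d^3 + 3.3952*d^2 - 0.5676*d - 0.3074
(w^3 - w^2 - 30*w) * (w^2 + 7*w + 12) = w^5 + 6*w^4 - 25*w^3 - 222*w^2 - 360*w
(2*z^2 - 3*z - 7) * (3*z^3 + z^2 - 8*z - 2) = 6*z^5 - 7*z^4 - 40*z^3 + 13*z^2 + 62*z + 14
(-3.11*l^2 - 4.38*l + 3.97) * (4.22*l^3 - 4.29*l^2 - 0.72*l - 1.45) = -13.1242*l^5 - 5.1417*l^4 + 37.7828*l^3 - 9.3682*l^2 + 3.4926*l - 5.7565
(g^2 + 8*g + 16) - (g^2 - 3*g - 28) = 11*g + 44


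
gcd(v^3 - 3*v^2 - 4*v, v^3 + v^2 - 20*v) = v^2 - 4*v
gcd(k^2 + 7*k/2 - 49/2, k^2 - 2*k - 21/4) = k - 7/2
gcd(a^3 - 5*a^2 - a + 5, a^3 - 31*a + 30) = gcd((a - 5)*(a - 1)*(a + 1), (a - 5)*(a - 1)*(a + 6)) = a^2 - 6*a + 5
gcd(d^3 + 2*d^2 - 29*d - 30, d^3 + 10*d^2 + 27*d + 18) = d^2 + 7*d + 6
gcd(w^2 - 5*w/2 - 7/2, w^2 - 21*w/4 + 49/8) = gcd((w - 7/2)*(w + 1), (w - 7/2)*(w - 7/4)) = w - 7/2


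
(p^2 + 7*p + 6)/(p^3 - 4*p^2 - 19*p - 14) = (p + 6)/(p^2 - 5*p - 14)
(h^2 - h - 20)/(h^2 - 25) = (h + 4)/(h + 5)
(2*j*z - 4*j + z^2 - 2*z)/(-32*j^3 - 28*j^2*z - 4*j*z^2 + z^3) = (z - 2)/(-16*j^2 - 6*j*z + z^2)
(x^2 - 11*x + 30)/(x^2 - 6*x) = (x - 5)/x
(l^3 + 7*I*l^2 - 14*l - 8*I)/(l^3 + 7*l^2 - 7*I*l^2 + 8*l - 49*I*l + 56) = (l^2 + 6*I*l - 8)/(l^2 + l*(7 - 8*I) - 56*I)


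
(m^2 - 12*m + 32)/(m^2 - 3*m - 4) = (m - 8)/(m + 1)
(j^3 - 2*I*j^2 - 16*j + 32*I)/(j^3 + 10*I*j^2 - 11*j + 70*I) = (j^2 - 16)/(j^2 + 12*I*j - 35)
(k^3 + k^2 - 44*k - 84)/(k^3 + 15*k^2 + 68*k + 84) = (k - 7)/(k + 7)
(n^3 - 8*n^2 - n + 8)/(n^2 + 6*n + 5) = (n^2 - 9*n + 8)/(n + 5)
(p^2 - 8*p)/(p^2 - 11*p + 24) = p/(p - 3)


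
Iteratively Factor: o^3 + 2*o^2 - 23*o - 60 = (o + 3)*(o^2 - o - 20) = (o + 3)*(o + 4)*(o - 5)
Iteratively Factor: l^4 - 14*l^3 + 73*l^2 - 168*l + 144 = (l - 4)*(l^3 - 10*l^2 + 33*l - 36) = (l - 4)*(l - 3)*(l^2 - 7*l + 12) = (l - 4)*(l - 3)^2*(l - 4)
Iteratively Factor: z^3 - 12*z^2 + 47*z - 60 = (z - 5)*(z^2 - 7*z + 12) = (z - 5)*(z - 4)*(z - 3)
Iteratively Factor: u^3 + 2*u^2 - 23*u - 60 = (u + 3)*(u^2 - u - 20) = (u - 5)*(u + 3)*(u + 4)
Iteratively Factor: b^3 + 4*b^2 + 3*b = (b)*(b^2 + 4*b + 3) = b*(b + 1)*(b + 3)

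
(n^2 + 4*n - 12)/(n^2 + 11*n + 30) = (n - 2)/(n + 5)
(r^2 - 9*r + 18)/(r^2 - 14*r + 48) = (r - 3)/(r - 8)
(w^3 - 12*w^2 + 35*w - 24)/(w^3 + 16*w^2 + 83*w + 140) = (w^3 - 12*w^2 + 35*w - 24)/(w^3 + 16*w^2 + 83*w + 140)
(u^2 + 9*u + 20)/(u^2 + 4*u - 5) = (u + 4)/(u - 1)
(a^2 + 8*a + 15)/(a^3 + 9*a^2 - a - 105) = (a + 3)/(a^2 + 4*a - 21)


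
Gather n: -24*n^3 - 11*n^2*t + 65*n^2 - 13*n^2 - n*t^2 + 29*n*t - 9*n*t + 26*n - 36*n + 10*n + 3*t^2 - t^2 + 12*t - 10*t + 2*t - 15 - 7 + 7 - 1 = -24*n^3 + n^2*(52 - 11*t) + n*(-t^2 + 20*t) + 2*t^2 + 4*t - 16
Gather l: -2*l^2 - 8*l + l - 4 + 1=-2*l^2 - 7*l - 3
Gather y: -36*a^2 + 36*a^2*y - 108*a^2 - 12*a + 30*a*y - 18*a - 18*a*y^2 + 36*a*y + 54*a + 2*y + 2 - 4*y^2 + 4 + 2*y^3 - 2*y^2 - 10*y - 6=-144*a^2 + 24*a + 2*y^3 + y^2*(-18*a - 6) + y*(36*a^2 + 66*a - 8)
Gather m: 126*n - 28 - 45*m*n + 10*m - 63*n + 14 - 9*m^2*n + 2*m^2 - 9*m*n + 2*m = m^2*(2 - 9*n) + m*(12 - 54*n) + 63*n - 14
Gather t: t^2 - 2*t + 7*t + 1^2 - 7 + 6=t^2 + 5*t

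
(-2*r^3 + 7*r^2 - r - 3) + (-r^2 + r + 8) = -2*r^3 + 6*r^2 + 5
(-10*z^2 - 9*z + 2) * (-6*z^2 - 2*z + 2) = 60*z^4 + 74*z^3 - 14*z^2 - 22*z + 4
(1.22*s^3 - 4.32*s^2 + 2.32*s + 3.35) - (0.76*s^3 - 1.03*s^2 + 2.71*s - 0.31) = 0.46*s^3 - 3.29*s^2 - 0.39*s + 3.66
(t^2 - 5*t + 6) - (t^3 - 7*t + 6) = -t^3 + t^2 + 2*t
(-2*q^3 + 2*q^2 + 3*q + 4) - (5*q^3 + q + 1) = -7*q^3 + 2*q^2 + 2*q + 3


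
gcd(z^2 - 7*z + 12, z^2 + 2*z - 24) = z - 4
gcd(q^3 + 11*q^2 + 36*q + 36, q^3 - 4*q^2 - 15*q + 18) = q + 3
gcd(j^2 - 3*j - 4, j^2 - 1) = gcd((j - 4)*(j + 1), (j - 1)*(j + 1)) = j + 1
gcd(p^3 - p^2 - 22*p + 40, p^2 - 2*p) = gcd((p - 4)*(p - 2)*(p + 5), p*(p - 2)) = p - 2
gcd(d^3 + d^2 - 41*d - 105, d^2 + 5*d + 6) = d + 3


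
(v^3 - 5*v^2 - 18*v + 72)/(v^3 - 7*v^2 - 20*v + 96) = (v - 6)/(v - 8)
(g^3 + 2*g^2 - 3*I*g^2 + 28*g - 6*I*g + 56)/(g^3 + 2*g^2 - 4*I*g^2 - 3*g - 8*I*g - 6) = (g^2 - 3*I*g + 28)/(g^2 - 4*I*g - 3)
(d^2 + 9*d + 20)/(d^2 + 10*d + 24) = (d + 5)/(d + 6)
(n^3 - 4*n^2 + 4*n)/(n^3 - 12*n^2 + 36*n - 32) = n/(n - 8)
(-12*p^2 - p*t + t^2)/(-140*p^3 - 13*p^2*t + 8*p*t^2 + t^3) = (3*p + t)/(35*p^2 + 12*p*t + t^2)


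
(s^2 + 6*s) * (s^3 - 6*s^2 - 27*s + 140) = s^5 - 63*s^3 - 22*s^2 + 840*s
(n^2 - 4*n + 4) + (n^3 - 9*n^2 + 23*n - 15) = n^3 - 8*n^2 + 19*n - 11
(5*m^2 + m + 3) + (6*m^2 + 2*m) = 11*m^2 + 3*m + 3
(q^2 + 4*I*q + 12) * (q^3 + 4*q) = q^5 + 4*I*q^4 + 16*q^3 + 16*I*q^2 + 48*q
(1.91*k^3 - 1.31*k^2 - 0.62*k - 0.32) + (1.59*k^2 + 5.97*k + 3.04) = 1.91*k^3 + 0.28*k^2 + 5.35*k + 2.72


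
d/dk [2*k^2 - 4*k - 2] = 4*k - 4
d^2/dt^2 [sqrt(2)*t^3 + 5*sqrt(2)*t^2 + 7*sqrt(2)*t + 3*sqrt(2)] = sqrt(2)*(6*t + 10)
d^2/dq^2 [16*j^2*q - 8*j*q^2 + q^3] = -16*j + 6*q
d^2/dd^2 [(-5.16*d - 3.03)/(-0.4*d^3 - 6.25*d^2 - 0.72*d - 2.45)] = (4.9536*d^5 + 83.2176*d^4 + 521.35284*d^3 + 654.71049*d^2 - 410.0814*d - 107.856726)/(0.064*d^9 + 3.0*d^8 + 47.2206*d^7 + 256.116625*d^6 + 121.74708*d^5 + 301.062975*d^4 + 73.726248*d^3 + 116.357115*d^2 + 12.9654*d + 14.706125)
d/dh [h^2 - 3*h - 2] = 2*h - 3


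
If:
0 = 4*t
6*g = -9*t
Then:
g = 0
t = 0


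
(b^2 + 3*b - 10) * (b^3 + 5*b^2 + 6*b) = b^5 + 8*b^4 + 11*b^3 - 32*b^2 - 60*b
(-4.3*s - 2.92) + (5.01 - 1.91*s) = 2.09 - 6.21*s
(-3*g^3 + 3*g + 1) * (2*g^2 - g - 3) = -6*g^5 + 3*g^4 + 15*g^3 - g^2 - 10*g - 3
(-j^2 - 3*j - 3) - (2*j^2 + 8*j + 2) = -3*j^2 - 11*j - 5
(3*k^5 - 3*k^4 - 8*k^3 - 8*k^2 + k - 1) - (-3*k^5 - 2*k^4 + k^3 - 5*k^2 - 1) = 6*k^5 - k^4 - 9*k^3 - 3*k^2 + k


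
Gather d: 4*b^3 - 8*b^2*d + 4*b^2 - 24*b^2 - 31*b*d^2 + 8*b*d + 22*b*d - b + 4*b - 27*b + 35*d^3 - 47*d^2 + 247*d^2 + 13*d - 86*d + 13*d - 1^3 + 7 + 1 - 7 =4*b^3 - 20*b^2 - 24*b + 35*d^3 + d^2*(200 - 31*b) + d*(-8*b^2 + 30*b - 60)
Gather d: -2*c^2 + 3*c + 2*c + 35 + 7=-2*c^2 + 5*c + 42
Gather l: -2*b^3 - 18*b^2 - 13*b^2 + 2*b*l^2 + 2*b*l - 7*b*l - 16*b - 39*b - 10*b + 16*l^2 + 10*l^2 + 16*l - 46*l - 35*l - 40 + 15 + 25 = -2*b^3 - 31*b^2 - 65*b + l^2*(2*b + 26) + l*(-5*b - 65)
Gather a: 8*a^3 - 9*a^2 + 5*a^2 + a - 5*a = 8*a^3 - 4*a^2 - 4*a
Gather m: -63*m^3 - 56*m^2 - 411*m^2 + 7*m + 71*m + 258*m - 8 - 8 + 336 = -63*m^3 - 467*m^2 + 336*m + 320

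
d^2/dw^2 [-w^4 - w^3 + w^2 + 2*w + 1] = -12*w^2 - 6*w + 2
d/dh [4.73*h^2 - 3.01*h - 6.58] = 9.46*h - 3.01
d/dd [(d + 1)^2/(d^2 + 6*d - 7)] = 4*(d^2 - 4*d - 5)/(d^4 + 12*d^3 + 22*d^2 - 84*d + 49)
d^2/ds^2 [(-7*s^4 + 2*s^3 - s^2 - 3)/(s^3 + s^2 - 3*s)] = 2*(-31*s^6 + 81*s^5 - 216*s^4 - 9*s^3 + 18*s^2 + 27*s - 27)/(s^3*(s^6 + 3*s^5 - 6*s^4 - 17*s^3 + 18*s^2 + 27*s - 27))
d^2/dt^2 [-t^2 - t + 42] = -2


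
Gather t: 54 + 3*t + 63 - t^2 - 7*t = -t^2 - 4*t + 117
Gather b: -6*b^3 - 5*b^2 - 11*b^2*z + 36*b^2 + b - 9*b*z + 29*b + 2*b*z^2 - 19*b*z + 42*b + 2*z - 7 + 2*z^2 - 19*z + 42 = -6*b^3 + b^2*(31 - 11*z) + b*(2*z^2 - 28*z + 72) + 2*z^2 - 17*z + 35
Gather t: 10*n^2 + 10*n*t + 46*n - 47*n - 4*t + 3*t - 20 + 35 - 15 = 10*n^2 - n + t*(10*n - 1)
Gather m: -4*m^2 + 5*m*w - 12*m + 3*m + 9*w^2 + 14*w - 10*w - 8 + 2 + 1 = -4*m^2 + m*(5*w - 9) + 9*w^2 + 4*w - 5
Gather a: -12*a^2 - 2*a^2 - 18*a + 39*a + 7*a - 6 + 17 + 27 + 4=-14*a^2 + 28*a + 42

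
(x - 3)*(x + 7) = x^2 + 4*x - 21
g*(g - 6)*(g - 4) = g^3 - 10*g^2 + 24*g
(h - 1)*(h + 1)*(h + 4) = h^3 + 4*h^2 - h - 4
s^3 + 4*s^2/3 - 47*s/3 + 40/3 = (s - 8/3)*(s - 1)*(s + 5)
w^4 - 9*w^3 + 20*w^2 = w^2*(w - 5)*(w - 4)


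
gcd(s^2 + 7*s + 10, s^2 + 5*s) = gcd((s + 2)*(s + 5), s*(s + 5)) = s + 5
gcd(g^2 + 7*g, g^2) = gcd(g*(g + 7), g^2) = g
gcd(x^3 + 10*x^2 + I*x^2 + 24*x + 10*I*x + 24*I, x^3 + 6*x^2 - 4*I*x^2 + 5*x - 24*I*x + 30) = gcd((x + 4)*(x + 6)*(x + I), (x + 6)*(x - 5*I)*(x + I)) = x^2 + x*(6 + I) + 6*I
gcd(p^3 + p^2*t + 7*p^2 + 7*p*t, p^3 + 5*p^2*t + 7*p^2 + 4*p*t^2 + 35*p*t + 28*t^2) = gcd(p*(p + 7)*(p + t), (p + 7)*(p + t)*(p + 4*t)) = p^2 + p*t + 7*p + 7*t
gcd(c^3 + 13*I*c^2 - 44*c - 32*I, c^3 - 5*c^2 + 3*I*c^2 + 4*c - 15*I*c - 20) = c + 4*I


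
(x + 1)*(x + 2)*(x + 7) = x^3 + 10*x^2 + 23*x + 14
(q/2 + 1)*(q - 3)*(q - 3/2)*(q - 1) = q^4/2 - 7*q^3/4 - q^2 + 27*q/4 - 9/2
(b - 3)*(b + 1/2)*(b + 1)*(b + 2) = b^4 + b^3/2 - 7*b^2 - 19*b/2 - 3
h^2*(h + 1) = h^3 + h^2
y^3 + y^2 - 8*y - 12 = (y - 3)*(y + 2)^2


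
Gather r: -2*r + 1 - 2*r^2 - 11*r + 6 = -2*r^2 - 13*r + 7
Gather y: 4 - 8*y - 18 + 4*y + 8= -4*y - 6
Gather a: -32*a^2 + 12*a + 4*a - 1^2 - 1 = -32*a^2 + 16*a - 2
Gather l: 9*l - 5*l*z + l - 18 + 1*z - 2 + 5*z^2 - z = l*(10 - 5*z) + 5*z^2 - 20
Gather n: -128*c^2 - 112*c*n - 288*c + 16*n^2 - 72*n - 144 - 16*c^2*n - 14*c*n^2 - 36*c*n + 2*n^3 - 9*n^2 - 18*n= -128*c^2 - 288*c + 2*n^3 + n^2*(7 - 14*c) + n*(-16*c^2 - 148*c - 90) - 144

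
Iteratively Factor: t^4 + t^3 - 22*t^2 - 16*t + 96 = (t + 4)*(t^3 - 3*t^2 - 10*t + 24) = (t - 2)*(t + 4)*(t^2 - t - 12) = (t - 2)*(t + 3)*(t + 4)*(t - 4)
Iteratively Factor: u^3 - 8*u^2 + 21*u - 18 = (u - 3)*(u^2 - 5*u + 6) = (u - 3)^2*(u - 2)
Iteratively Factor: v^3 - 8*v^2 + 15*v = (v - 3)*(v^2 - 5*v) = v*(v - 3)*(v - 5)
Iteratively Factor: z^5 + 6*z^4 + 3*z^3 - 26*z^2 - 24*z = (z + 3)*(z^4 + 3*z^3 - 6*z^2 - 8*z) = (z + 1)*(z + 3)*(z^3 + 2*z^2 - 8*z) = (z + 1)*(z + 3)*(z + 4)*(z^2 - 2*z) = z*(z + 1)*(z + 3)*(z + 4)*(z - 2)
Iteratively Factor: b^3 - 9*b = (b - 3)*(b^2 + 3*b) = b*(b - 3)*(b + 3)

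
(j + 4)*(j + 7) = j^2 + 11*j + 28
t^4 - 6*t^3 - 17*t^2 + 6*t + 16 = (t - 8)*(t - 1)*(t + 1)*(t + 2)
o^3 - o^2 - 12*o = o*(o - 4)*(o + 3)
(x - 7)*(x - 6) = x^2 - 13*x + 42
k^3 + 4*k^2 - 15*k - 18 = (k - 3)*(k + 1)*(k + 6)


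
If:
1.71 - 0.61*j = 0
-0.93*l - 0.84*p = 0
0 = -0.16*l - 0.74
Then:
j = 2.80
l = -4.62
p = 5.12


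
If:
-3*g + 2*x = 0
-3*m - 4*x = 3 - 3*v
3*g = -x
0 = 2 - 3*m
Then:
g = 0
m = 2/3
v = 5/3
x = 0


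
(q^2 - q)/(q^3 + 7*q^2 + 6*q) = (q - 1)/(q^2 + 7*q + 6)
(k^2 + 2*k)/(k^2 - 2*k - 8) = k/(k - 4)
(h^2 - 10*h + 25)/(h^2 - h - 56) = (-h^2 + 10*h - 25)/(-h^2 + h + 56)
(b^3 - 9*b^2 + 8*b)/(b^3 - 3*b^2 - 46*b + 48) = b/(b + 6)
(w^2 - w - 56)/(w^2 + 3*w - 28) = (w - 8)/(w - 4)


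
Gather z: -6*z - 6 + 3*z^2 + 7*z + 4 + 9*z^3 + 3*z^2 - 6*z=9*z^3 + 6*z^2 - 5*z - 2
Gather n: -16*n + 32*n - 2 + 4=16*n + 2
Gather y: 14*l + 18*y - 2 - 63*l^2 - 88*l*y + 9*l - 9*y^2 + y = -63*l^2 + 23*l - 9*y^2 + y*(19 - 88*l) - 2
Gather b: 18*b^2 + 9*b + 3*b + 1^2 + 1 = 18*b^2 + 12*b + 2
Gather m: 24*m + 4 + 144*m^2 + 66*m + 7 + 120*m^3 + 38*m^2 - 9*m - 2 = 120*m^3 + 182*m^2 + 81*m + 9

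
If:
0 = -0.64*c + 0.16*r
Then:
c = 0.25*r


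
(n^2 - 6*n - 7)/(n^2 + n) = (n - 7)/n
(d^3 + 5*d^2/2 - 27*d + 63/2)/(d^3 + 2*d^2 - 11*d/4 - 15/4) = 2*(d^2 + 4*d - 21)/(2*d^2 + 7*d + 5)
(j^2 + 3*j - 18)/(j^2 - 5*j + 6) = (j + 6)/(j - 2)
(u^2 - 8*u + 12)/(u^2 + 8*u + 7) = (u^2 - 8*u + 12)/(u^2 + 8*u + 7)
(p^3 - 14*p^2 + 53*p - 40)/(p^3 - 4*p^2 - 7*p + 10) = (p - 8)/(p + 2)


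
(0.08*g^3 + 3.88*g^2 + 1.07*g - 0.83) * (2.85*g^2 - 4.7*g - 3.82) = 0.228*g^5 + 10.682*g^4 - 15.4921*g^3 - 22.2161*g^2 - 0.1864*g + 3.1706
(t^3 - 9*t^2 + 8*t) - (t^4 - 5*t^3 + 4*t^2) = -t^4 + 6*t^3 - 13*t^2 + 8*t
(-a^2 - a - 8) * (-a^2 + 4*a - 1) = a^4 - 3*a^3 + 5*a^2 - 31*a + 8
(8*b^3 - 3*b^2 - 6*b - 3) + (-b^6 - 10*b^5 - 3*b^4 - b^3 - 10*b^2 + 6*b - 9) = -b^6 - 10*b^5 - 3*b^4 + 7*b^3 - 13*b^2 - 12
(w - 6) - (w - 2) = -4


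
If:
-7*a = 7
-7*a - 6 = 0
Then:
No Solution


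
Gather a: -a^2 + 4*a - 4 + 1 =-a^2 + 4*a - 3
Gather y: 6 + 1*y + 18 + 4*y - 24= 5*y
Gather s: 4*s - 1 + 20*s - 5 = 24*s - 6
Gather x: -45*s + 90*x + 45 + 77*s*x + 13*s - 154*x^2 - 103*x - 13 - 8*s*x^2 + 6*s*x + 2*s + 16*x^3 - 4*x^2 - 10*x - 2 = -30*s + 16*x^3 + x^2*(-8*s - 158) + x*(83*s - 23) + 30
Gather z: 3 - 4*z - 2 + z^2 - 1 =z^2 - 4*z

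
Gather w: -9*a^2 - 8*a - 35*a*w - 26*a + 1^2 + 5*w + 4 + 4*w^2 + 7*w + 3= -9*a^2 - 34*a + 4*w^2 + w*(12 - 35*a) + 8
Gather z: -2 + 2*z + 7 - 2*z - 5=0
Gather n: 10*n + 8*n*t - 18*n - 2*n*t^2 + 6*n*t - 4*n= n*(-2*t^2 + 14*t - 12)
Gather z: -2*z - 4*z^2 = -4*z^2 - 2*z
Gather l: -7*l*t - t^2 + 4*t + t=-7*l*t - t^2 + 5*t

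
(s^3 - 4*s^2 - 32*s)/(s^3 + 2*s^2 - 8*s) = (s - 8)/(s - 2)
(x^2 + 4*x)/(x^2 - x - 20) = x/(x - 5)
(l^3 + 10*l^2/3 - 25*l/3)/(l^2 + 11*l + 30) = l*(3*l - 5)/(3*(l + 6))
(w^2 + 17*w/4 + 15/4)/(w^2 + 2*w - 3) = (w + 5/4)/(w - 1)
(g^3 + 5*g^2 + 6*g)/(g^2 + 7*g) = (g^2 + 5*g + 6)/(g + 7)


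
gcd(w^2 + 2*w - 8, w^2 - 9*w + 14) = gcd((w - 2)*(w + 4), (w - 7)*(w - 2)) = w - 2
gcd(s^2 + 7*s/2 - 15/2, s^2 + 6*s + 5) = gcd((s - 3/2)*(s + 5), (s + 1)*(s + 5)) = s + 5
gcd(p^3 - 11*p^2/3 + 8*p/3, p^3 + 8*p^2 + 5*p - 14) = p - 1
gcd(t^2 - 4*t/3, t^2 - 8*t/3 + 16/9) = t - 4/3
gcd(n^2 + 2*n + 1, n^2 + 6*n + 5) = n + 1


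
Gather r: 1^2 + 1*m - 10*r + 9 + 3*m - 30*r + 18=4*m - 40*r + 28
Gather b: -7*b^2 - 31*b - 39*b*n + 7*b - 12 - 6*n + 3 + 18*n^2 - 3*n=-7*b^2 + b*(-39*n - 24) + 18*n^2 - 9*n - 9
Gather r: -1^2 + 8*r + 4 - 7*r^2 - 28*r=-7*r^2 - 20*r + 3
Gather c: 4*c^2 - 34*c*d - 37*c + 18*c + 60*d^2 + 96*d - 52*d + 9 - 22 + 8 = 4*c^2 + c*(-34*d - 19) + 60*d^2 + 44*d - 5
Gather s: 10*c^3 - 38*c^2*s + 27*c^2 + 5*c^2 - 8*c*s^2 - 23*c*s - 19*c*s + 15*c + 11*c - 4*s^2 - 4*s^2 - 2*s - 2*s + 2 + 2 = 10*c^3 + 32*c^2 + 26*c + s^2*(-8*c - 8) + s*(-38*c^2 - 42*c - 4) + 4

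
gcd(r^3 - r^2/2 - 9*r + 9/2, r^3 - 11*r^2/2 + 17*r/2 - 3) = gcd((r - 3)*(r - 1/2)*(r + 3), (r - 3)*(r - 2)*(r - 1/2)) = r^2 - 7*r/2 + 3/2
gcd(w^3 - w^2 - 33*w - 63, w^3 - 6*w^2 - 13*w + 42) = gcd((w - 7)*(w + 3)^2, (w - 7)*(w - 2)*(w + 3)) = w^2 - 4*w - 21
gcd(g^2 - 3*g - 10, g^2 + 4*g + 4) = g + 2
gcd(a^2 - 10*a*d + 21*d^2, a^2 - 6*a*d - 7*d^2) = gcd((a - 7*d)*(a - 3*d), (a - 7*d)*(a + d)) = a - 7*d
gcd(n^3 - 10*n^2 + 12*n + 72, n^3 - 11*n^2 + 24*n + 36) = n^2 - 12*n + 36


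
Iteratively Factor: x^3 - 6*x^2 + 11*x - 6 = (x - 1)*(x^2 - 5*x + 6) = (x - 3)*(x - 1)*(x - 2)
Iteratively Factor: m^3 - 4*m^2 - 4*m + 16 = (m + 2)*(m^2 - 6*m + 8) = (m - 4)*(m + 2)*(m - 2)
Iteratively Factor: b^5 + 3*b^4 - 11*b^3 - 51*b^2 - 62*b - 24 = (b + 1)*(b^4 + 2*b^3 - 13*b^2 - 38*b - 24) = (b + 1)^2*(b^3 + b^2 - 14*b - 24) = (b - 4)*(b + 1)^2*(b^2 + 5*b + 6) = (b - 4)*(b + 1)^2*(b + 2)*(b + 3)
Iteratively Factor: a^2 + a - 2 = (a - 1)*(a + 2)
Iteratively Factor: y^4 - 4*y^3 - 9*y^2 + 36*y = (y - 4)*(y^3 - 9*y) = (y - 4)*(y + 3)*(y^2 - 3*y) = (y - 4)*(y - 3)*(y + 3)*(y)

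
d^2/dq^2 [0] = 0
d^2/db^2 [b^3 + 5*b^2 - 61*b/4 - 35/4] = 6*b + 10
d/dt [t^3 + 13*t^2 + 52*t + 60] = 3*t^2 + 26*t + 52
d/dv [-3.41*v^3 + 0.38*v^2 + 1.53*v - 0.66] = -10.23*v^2 + 0.76*v + 1.53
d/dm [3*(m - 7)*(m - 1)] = 6*m - 24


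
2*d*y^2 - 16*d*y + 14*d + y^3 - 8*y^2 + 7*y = (2*d + y)*(y - 7)*(y - 1)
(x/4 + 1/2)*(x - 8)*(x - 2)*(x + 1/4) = x^4/4 - 31*x^3/16 - 3*x^2/2 + 31*x/4 + 2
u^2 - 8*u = u*(u - 8)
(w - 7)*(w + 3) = w^2 - 4*w - 21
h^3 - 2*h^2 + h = h*(h - 1)^2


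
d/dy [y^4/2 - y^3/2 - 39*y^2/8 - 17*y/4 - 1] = 2*y^3 - 3*y^2/2 - 39*y/4 - 17/4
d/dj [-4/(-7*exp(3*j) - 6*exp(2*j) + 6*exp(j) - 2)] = (-84*exp(2*j) - 48*exp(j) + 24)*exp(j)/(7*exp(3*j) + 6*exp(2*j) - 6*exp(j) + 2)^2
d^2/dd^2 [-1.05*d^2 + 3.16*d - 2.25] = -2.10000000000000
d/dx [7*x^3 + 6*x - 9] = 21*x^2 + 6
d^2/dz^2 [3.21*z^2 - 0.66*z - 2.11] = 6.42000000000000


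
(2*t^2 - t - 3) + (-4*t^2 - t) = -2*t^2 - 2*t - 3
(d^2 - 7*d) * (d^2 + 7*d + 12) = d^4 - 37*d^2 - 84*d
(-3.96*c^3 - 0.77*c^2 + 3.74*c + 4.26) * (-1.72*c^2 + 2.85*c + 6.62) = 6.8112*c^5 - 9.9616*c^4 - 34.8425*c^3 - 1.7656*c^2 + 36.8998*c + 28.2012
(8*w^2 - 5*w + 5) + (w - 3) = 8*w^2 - 4*w + 2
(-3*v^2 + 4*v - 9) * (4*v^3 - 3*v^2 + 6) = -12*v^5 + 25*v^4 - 48*v^3 + 9*v^2 + 24*v - 54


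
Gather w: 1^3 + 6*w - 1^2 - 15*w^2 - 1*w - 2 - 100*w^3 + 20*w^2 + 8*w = -100*w^3 + 5*w^2 + 13*w - 2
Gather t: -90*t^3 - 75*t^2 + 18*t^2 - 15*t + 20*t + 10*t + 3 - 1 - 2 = -90*t^3 - 57*t^2 + 15*t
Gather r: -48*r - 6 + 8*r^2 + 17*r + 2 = 8*r^2 - 31*r - 4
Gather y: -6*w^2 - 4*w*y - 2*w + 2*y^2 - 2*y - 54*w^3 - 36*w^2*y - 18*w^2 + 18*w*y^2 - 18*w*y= -54*w^3 - 24*w^2 - 2*w + y^2*(18*w + 2) + y*(-36*w^2 - 22*w - 2)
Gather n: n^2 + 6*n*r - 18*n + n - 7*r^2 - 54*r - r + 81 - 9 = n^2 + n*(6*r - 17) - 7*r^2 - 55*r + 72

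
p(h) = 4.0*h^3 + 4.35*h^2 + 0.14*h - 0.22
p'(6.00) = 484.34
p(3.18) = 172.84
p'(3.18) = 149.15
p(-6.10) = -747.13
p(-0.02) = -0.22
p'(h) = 12.0*h^2 + 8.7*h + 0.14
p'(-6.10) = 393.59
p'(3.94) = 220.70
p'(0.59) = 9.45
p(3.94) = 312.51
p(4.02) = 330.50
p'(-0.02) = -0.03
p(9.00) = 3269.39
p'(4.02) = 229.04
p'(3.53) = 180.38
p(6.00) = 1021.22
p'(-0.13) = -0.79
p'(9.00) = 1050.44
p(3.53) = 230.43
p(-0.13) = -0.17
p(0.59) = 2.20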